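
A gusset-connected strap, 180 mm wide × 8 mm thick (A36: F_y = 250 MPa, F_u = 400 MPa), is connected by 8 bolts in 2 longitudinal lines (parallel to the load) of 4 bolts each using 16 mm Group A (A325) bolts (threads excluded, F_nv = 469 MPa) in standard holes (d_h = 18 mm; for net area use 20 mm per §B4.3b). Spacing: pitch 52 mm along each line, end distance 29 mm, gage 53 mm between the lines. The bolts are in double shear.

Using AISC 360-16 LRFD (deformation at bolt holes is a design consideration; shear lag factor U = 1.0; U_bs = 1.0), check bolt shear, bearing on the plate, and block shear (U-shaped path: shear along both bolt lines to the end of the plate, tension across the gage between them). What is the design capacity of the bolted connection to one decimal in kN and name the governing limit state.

Bolt shear: A_b = π(16)²/4 = 201.06 mm². φR_n = 0.75 × 469 × 201.06 × 8 × 2 = 1131.6 kN.
Bearing (8 mm plate, F_u = 400 MPa): end bolts L_c = 29 − 18/2 = 20, R_n = min(1.2×20×8×400, 2.4×16×8×400) = 76.8 kN/bolt; interior L_c = 52 − 18 = 34, R_n = 122.88 kN/bolt. φR_n = 0.75 × (2×76.8 + 6×122.88) = 668.2 kN.
Block shear: shear path 2×[29+3×52] = 2×185 mm, A_gv = 2960, A_nv = 2×(185 − 3.5×20)×8 = 1840 mm²; tension across gage: (53 − 1×20)×8 = 264 mm². R_n = min(0.6×400×1840, 0.6×250×2960) + 1.0×400×264 = min(441.6, 444) + 105.6 = 547.2 kN. φR_n = 0.75 × 547.2 = 410.4 kN.
Governing: min(1131.6, 668.2, 410.4) = 410.4 kN → block shear.

410.4 kN (block shear governs)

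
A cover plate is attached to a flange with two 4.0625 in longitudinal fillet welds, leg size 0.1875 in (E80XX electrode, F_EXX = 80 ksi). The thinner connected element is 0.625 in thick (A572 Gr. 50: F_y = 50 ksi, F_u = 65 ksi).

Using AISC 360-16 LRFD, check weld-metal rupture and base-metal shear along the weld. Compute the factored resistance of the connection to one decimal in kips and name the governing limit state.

Weld metal: throat = 0.707×0.1875 = 0.13256 in, L = 2×4.0625 = 8.125 in. φR_n = 0.75 × 0.6 × 80 × 0.13256 × 8.125 = 38.8 kips.
Base metal shear (0.625 in plate): yield φR_n = 1.0×0.6×50×0.625×8.125 = 152.3 kips; rupture φR_n = 0.75×0.6×65×0.625×8.125 = 148.5 kips; take 148.5 kips (rupture).
Governing: min(38.8, 148.5) = 38.8 kips → weld metal.

38.8 kips (weld metal governs)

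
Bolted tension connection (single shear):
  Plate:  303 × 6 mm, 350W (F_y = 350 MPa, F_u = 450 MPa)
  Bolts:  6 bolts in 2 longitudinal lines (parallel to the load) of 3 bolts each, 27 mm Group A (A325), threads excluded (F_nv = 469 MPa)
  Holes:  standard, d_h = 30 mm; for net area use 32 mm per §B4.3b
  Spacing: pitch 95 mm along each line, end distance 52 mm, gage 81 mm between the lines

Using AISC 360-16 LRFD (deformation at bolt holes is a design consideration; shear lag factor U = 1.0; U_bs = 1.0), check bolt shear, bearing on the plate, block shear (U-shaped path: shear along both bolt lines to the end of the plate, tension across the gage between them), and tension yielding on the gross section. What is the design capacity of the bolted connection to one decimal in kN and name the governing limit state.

Bolt shear: A_b = π(27)²/4 = 572.56 mm². φR_n = 0.75 × 469 × 572.56 × 6 × 1 = 1208.4 kN.
Bearing (6 mm plate, F_u = 450 MPa): end bolts L_c = 52 − 30/2 = 37, R_n = min(1.2×37×6×450, 2.4×27×6×450) = 119.88 kN/bolt; interior L_c = 95 − 30 = 65, R_n = 174.96 kN/bolt. φR_n = 0.75 × (2×119.88 + 4×174.96) = 704.7 kN.
Block shear: shear path 2×[52+2×95] = 2×242 mm, A_gv = 2904, A_nv = 2×(242 − 2.5×32)×6 = 1944 mm²; tension across gage: (81 − 1×32)×6 = 294 mm². R_n = min(0.6×450×1944, 0.6×350×2904) + 1.0×450×294 = min(524.88, 609.84) + 132.3 = 657.18 kN. φR_n = 0.75 × 657.18 = 492.9 kN.
Tension yield (gross): A_g = 303×6 = 1818 mm². φR_n = 0.90 × 350 × 1818 = 572.7 kN.
Governing: min(1208.4, 704.7, 492.9, 572.7) = 492.9 kN → block shear.

492.9 kN (block shear governs)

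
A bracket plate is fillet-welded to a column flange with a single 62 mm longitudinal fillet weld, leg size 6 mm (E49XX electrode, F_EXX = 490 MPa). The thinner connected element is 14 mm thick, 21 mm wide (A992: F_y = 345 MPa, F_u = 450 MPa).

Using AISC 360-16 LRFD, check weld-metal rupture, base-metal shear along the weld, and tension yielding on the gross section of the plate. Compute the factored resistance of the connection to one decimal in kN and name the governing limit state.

Weld metal: throat = 0.707×6 = 4.242 mm, L = 62 mm. φR_n = 0.75 × 0.6 × 490 × 4.242 × 62 = 58.0 kN.
Base metal shear (14 mm plate): yield φR_n = 1.0×0.6×345×14×62 = 179.7 kN; rupture φR_n = 0.75×0.6×450×14×62 = 175.8 kN; take 175.8 kN (rupture).
Tension yield (gross): A_g = 21×14 = 294 mm². φR_n = 0.90 × 345 × 294 = 91.3 kN.
Governing: min(58.0, 175.8, 91.3) = 58.0 kN → weld metal.

58.0 kN (weld metal governs)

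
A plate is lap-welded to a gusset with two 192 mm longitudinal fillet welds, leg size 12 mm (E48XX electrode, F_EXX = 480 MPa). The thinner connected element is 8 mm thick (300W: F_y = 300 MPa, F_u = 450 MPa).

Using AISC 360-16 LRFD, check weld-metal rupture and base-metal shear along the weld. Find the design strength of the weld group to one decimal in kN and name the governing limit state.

Weld metal: throat = 0.707×12 = 8.484 mm, L = 2×192 = 384 mm. φR_n = 0.75 × 0.6 × 480 × 8.484 × 384 = 703.7 kN.
Base metal shear (8 mm plate): yield φR_n = 1.0×0.6×300×8×384 = 553.0 kN; rupture φR_n = 0.75×0.6×450×8×384 = 622.1 kN; take 553.0 kN (yield).
Governing: min(703.7, 553.0) = 553.0 kN → base-metal shear.

553.0 kN (base-metal shear governs)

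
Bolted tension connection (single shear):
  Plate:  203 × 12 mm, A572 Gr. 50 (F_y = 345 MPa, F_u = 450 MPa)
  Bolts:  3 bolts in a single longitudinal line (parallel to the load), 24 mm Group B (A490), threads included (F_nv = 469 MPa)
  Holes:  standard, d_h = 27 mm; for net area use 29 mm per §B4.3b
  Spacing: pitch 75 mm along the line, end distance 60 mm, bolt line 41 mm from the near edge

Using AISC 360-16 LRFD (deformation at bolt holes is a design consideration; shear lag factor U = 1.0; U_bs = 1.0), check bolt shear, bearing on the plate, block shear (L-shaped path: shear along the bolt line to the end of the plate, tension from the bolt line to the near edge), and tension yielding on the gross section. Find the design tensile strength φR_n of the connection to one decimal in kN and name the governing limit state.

Bolt shear: A_b = π(24)²/4 = 452.39 mm². φR_n = 0.75 × 469 × 452.39 × 3 × 1 = 477.4 kN.
Bearing (12 mm plate, F_u = 450 MPa): end bolts L_c = 60 − 27/2 = 46.5, R_n = min(1.2×46.5×12×450, 2.4×24×12×450) = 301.32 kN/bolt; interior L_c = 75 − 27 = 48, R_n = 311.04 kN/bolt. φR_n = 0.75 × (1×301.32 + 2×311.04) = 692.6 kN.
Block shear: shear path 1×[60+2×75] = 1×210 mm, A_gv = 2520, A_nv = 1×(210 − 2.5×29)×12 = 1650 mm²; tension to near edge: (41 − 0.5×29)×12 = 318 mm². R_n = min(0.6×450×1650, 0.6×345×2520) + 1.0×450×318 = min(445.5, 521.64) + 143.1 = 588.6 kN. φR_n = 0.75 × 588.6 = 441.5 kN.
Tension yield (gross): A_g = 203×12 = 2436 mm². φR_n = 0.90 × 345 × 2436 = 756.4 kN.
Governing: min(477.4, 692.6, 441.5, 756.4) = 441.5 kN → block shear.

441.5 kN (block shear governs)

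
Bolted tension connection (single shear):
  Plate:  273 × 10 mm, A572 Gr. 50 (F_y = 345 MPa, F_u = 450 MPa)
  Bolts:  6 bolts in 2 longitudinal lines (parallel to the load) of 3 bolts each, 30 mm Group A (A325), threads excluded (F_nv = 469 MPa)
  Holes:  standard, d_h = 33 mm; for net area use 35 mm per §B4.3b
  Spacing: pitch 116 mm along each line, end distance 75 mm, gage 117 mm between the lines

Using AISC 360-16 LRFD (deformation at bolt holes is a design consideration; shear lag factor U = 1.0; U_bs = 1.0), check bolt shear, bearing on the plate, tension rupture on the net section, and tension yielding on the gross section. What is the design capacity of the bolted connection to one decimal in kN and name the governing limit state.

Bolt shear: A_b = π(30)²/4 = 706.86 mm². φR_n = 0.75 × 469 × 706.86 × 6 × 1 = 1491.8 kN.
Bearing (10 mm plate, F_u = 450 MPa): end bolts L_c = 75 − 33/2 = 58.5, R_n = min(1.2×58.5×10×450, 2.4×30×10×450) = 315.9 kN/bolt; interior L_c = 116 − 33 = 83, R_n = 324 kN/bolt. φR_n = 0.75 × (2×315.9 + 4×324) = 1445.9 kN.
Tension rupture (net): A_n = (273 − 2×35)×10 = 2030 mm² (U = 1.0, A_e = A_n). φR_n = 0.75 × 450 × 2030 = 685.1 kN.
Tension yield (gross): A_g = 273×10 = 2730 mm². φR_n = 0.90 × 345 × 2730 = 847.7 kN.
Governing: min(1491.8, 1445.9, 685.1, 847.7) = 685.1 kN → net-section rupture.

685.1 kN (net-section rupture governs)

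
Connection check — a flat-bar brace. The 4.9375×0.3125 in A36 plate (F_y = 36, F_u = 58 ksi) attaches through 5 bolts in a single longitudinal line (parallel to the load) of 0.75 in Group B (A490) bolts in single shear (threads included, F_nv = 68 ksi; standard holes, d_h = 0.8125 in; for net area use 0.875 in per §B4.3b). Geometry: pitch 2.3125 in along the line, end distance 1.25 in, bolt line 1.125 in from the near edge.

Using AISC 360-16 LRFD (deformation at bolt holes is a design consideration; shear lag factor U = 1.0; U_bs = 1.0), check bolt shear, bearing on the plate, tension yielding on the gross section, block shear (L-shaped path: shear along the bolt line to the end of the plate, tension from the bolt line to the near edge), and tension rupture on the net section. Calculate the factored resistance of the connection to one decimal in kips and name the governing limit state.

50.0 kips (gross-section yield governs)

Bolt shear: A_b = π(0.75)²/4 = 0.44179 in². φR_n = 0.75 × 68 × 0.44179 × 5 × 1 = 112.7 kips.
Bearing (0.3125 in plate, F_u = 58 ksi): end bolts L_c = 1.25 − 0.8125/2 = 0.84375, R_n = min(1.2×0.84375×0.3125×58, 2.4×0.75×0.3125×58) = 18.352 kips/bolt; interior L_c = 2.3125 − 0.8125 = 1.5, R_n = 32.625 kips/bolt. φR_n = 0.75 × (1×18.352 + 4×32.625) = 111.6 kips.
Tension yield (gross): A_g = 4.9375×0.3125 = 1.543 in². φR_n = 0.90 × 36 × 1.543 = 50.0 kips.
Block shear: shear path 1×[1.25+4×2.3125] = 1×10.5 in, A_gv = 3.2813, A_nv = 1×(10.5 − 4.5×0.875)×0.3125 = 2.0508 in²; tension to near edge: (1.125 − 0.5×0.875)×0.3125 = 0.21484 in². R_n = min(0.6×58×2.0508, 0.6×36×3.2813) + 1.0×58×0.21484 = min(71.368, 70.876) + 12.461 = 83.337 kips. φR_n = 0.75 × 83.337 = 62.5 kips.
Tension rupture (net): A_n = (4.9375 − 1×0.875)×0.3125 = 1.2695 in² (U = 1.0, A_e = A_n). φR_n = 0.75 × 58 × 1.2695 = 55.2 kips.
Governing: min(112.7, 111.6, 50.0, 62.5, 55.2) = 50.0 kips → gross-section yield.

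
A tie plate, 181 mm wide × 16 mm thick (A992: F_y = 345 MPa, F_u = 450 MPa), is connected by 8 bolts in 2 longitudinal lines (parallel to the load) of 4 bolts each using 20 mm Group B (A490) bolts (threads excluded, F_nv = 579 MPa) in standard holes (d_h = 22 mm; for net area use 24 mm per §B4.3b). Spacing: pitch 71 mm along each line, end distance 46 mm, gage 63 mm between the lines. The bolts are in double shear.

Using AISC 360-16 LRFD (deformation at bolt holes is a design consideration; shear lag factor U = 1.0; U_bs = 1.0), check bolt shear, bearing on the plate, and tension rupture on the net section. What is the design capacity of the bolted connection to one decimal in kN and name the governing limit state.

Bolt shear: A_b = π(20)²/4 = 314.16 mm². φR_n = 0.75 × 579 × 314.16 × 8 × 2 = 2182.8 kN.
Bearing (16 mm plate, F_u = 450 MPa): end bolts L_c = 46 − 22/2 = 35, R_n = min(1.2×35×16×450, 2.4×20×16×450) = 302.4 kN/bolt; interior L_c = 71 − 22 = 49, R_n = 345.6 kN/bolt. φR_n = 0.75 × (2×302.4 + 6×345.6) = 2008.8 kN.
Tension rupture (net): A_n = (181 − 2×24)×16 = 2128 mm² (U = 1.0, A_e = A_n). φR_n = 0.75 × 450 × 2128 = 718.2 kN.
Governing: min(2182.8, 2008.8, 718.2) = 718.2 kN → net-section rupture.

718.2 kN (net-section rupture governs)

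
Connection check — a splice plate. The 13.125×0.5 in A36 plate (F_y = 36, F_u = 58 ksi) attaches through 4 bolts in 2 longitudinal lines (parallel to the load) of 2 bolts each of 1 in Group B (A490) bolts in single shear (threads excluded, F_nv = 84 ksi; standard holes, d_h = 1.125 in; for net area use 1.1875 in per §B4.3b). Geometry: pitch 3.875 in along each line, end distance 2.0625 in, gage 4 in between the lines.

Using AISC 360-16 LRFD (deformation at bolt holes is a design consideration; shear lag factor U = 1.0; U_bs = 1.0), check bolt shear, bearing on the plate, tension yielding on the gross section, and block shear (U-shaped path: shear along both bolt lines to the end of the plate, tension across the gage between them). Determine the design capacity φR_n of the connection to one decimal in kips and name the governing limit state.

Bolt shear: A_b = π(1)²/4 = 0.7854 in². φR_n = 0.75 × 84 × 0.7854 × 4 × 1 = 197.9 kips.
Bearing (0.5 in plate, F_u = 58 ksi): end bolts L_c = 2.0625 − 1.125/2 = 1.5, R_n = min(1.2×1.5×0.5×58, 2.4×1×0.5×58) = 52.2 kips/bolt; interior L_c = 3.875 − 1.125 = 2.75, R_n = 69.6 kips/bolt. φR_n = 0.75 × (2×52.2 + 2×69.6) = 182.7 kips.
Tension yield (gross): A_g = 13.125×0.5 = 6.5625 in². φR_n = 0.90 × 36 × 6.5625 = 212.6 kips.
Block shear: shear path 2×[2.0625+1×3.875] = 2×5.9375 in, A_gv = 5.9375, A_nv = 2×(5.9375 − 1.5×1.1875)×0.5 = 4.1563 in²; tension across gage: (4 − 1×1.1875)×0.5 = 1.4063 in². R_n = min(0.6×58×4.1563, 0.6×36×5.9375) + 1.0×58×1.4063 = min(144.64, 128.25) + 81.565 = 209.82 kips. φR_n = 0.75 × 209.82 = 157.4 kips.
Governing: min(197.9, 182.7, 212.6, 157.4) = 157.4 kips → block shear.

157.4 kips (block shear governs)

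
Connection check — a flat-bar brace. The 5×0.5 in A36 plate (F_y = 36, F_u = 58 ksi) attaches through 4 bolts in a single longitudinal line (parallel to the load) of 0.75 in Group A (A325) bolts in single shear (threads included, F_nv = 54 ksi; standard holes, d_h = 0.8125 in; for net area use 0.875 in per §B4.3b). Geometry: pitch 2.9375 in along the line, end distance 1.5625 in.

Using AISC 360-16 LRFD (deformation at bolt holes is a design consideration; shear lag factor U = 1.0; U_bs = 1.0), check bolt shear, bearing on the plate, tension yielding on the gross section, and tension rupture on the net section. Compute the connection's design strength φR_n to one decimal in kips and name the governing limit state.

Bolt shear: A_b = π(0.75)²/4 = 0.44179 in². φR_n = 0.75 × 54 × 0.44179 × 4 × 1 = 71.6 kips.
Bearing (0.5 in plate, F_u = 58 ksi): end bolts L_c = 1.5625 − 0.8125/2 = 1.15625, R_n = min(1.2×1.15625×0.5×58, 2.4×0.75×0.5×58) = 40.238 kips/bolt; interior L_c = 2.9375 − 0.8125 = 2.125, R_n = 52.2 kips/bolt. φR_n = 0.75 × (1×40.238 + 3×52.2) = 147.6 kips.
Tension yield (gross): A_g = 5×0.5 = 2.5 in². φR_n = 0.90 × 36 × 2.5 = 81.0 kips.
Tension rupture (net): A_n = (5 − 1×0.875)×0.5 = 2.0625 in² (U = 1.0, A_e = A_n). φR_n = 0.75 × 58 × 2.0625 = 89.7 kips.
Governing: min(71.6, 147.6, 81.0, 89.7) = 71.6 kips → bolt shear.

71.6 kips (bolt shear governs)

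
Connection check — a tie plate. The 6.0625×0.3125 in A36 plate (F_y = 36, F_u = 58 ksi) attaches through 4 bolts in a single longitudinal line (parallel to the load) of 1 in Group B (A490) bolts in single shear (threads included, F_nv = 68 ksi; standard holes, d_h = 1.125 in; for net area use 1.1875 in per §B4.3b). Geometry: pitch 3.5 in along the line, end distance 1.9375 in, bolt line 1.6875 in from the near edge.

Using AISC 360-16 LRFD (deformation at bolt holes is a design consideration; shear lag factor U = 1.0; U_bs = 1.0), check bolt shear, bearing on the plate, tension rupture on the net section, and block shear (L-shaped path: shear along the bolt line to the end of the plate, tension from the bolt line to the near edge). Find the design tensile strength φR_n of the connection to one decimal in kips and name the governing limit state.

66.3 kips (net-section rupture governs)

Bolt shear: A_b = π(1)²/4 = 0.7854 in². φR_n = 0.75 × 68 × 0.7854 × 4 × 1 = 160.2 kips.
Bearing (0.3125 in plate, F_u = 58 ksi): end bolts L_c = 1.9375 − 1.125/2 = 1.375, R_n = min(1.2×1.375×0.3125×58, 2.4×1×0.3125×58) = 29.906 kips/bolt; interior L_c = 3.5 − 1.125 = 2.375, R_n = 43.5 kips/bolt. φR_n = 0.75 × (1×29.906 + 3×43.5) = 120.3 kips.
Tension rupture (net): A_n = (6.0625 − 1×1.1875)×0.3125 = 1.5234 in² (U = 1.0, A_e = A_n). φR_n = 0.75 × 58 × 1.5234 = 66.3 kips.
Block shear: shear path 1×[1.9375+3×3.5] = 1×12.4375 in, A_gv = 3.8867, A_nv = 1×(12.4375 − 3.5×1.1875)×0.3125 = 2.5879 in²; tension to near edge: (1.6875 − 0.5×1.1875)×0.3125 = 0.3418 in². R_n = min(0.6×58×2.5879, 0.6×36×3.8867) + 1.0×58×0.3418 = min(90.059, 83.953) + 19.824 = 103.78 kips. φR_n = 0.75 × 103.78 = 77.8 kips.
Governing: min(160.2, 120.3, 66.3, 77.8) = 66.3 kips → net-section rupture.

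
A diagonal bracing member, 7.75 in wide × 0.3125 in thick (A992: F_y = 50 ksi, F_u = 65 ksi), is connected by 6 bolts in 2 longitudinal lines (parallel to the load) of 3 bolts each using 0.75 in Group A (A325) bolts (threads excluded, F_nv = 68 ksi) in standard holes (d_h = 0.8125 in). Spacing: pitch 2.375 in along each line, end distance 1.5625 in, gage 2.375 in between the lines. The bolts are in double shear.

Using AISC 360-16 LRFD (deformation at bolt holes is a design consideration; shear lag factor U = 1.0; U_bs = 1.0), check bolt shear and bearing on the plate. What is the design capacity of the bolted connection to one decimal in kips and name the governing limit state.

152.0 kips (bearing governs)

Bolt shear: A_b = π(0.75)²/4 = 0.44179 in². φR_n = 0.75 × 68 × 0.44179 × 6 × 2 = 270.4 kips.
Bearing (0.3125 in plate, F_u = 65 ksi): end bolts L_c = 1.5625 − 0.8125/2 = 1.15625, R_n = min(1.2×1.15625×0.3125×65, 2.4×0.75×0.3125×65) = 28.184 kips/bolt; interior L_c = 2.375 − 0.8125 = 1.5625, R_n = 36.563 kips/bolt. φR_n = 0.75 × (2×28.184 + 4×36.563) = 152.0 kips.
Governing: min(270.4, 152.0) = 152.0 kips → bearing.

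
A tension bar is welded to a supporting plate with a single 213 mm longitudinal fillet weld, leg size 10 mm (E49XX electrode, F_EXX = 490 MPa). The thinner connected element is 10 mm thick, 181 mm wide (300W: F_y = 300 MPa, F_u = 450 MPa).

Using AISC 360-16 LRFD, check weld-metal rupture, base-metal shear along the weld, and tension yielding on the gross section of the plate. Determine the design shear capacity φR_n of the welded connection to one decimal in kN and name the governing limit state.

332.1 kN (weld metal governs)

Weld metal: throat = 0.707×10 = 7.07 mm, L = 213 mm. φR_n = 0.75 × 0.6 × 490 × 7.07 × 213 = 332.1 kN.
Base metal shear (10 mm plate): yield φR_n = 1.0×0.6×300×10×213 = 383.4 kN; rupture φR_n = 0.75×0.6×450×10×213 = 431.3 kN; take 383.4 kN (yield).
Tension yield (gross): A_g = 181×10 = 1810 mm². φR_n = 0.90 × 300 × 1810 = 488.7 kN.
Governing: min(332.1, 383.4, 488.7) = 332.1 kN → weld metal.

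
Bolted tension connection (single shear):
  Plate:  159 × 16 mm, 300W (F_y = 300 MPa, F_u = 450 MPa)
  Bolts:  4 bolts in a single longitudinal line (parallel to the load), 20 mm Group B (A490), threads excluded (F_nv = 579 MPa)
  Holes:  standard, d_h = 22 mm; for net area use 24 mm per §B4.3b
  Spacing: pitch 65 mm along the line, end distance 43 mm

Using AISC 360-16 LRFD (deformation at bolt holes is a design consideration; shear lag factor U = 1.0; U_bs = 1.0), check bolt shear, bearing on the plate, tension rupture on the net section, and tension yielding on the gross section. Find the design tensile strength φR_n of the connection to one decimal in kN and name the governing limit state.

545.7 kN (bolt shear governs)

Bolt shear: A_b = π(20)²/4 = 314.16 mm². φR_n = 0.75 × 579 × 314.16 × 4 × 1 = 545.7 kN.
Bearing (16 mm plate, F_u = 450 MPa): end bolts L_c = 43 − 22/2 = 32, R_n = min(1.2×32×16×450, 2.4×20×16×450) = 276.48 kN/bolt; interior L_c = 65 − 22 = 43, R_n = 345.6 kN/bolt. φR_n = 0.75 × (1×276.48 + 3×345.6) = 985.0 kN.
Tension rupture (net): A_n = (159 − 1×24)×16 = 2160 mm² (U = 1.0, A_e = A_n). φR_n = 0.75 × 450 × 2160 = 729.0 kN.
Tension yield (gross): A_g = 159×16 = 2544 mm². φR_n = 0.90 × 300 × 2544 = 686.9 kN.
Governing: min(545.7, 985.0, 729.0, 686.9) = 545.7 kN → bolt shear.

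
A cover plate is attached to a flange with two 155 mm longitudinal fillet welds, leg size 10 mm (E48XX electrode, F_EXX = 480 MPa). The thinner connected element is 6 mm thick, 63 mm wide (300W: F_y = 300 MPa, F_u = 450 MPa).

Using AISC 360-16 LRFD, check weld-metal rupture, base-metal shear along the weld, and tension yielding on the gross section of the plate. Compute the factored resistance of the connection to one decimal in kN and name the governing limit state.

102.1 kN (gross-section yield governs)

Weld metal: throat = 0.707×10 = 7.07 mm, L = 2×155 = 310 mm. φR_n = 0.75 × 0.6 × 480 × 7.07 × 310 = 473.4 kN.
Base metal shear (6 mm plate): yield φR_n = 1.0×0.6×300×6×310 = 334.8 kN; rupture φR_n = 0.75×0.6×450×6×310 = 376.7 kN; take 334.8 kN (yield).
Tension yield (gross): A_g = 63×6 = 378 mm². φR_n = 0.90 × 300 × 378 = 102.1 kN.
Governing: min(473.4, 334.8, 102.1) = 102.1 kN → gross-section yield.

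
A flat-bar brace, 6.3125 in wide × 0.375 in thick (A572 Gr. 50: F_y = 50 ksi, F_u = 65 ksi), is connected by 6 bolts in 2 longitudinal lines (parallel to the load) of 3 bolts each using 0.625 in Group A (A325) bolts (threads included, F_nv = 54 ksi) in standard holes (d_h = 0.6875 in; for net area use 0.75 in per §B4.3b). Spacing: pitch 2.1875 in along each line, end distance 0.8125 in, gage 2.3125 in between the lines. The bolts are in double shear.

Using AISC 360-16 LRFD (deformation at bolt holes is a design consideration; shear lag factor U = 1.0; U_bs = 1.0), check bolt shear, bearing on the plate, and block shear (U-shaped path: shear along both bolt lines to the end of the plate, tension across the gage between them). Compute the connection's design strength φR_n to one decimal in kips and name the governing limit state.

101.2 kips (block shear governs)

Bolt shear: A_b = π(0.625)²/4 = 0.3068 in². φR_n = 0.75 × 54 × 0.3068 × 6 × 2 = 149.1 kips.
Bearing (0.375 in plate, F_u = 65 ksi): end bolts L_c = 0.8125 − 0.6875/2 = 0.46875, R_n = min(1.2×0.46875×0.375×65, 2.4×0.625×0.375×65) = 13.711 kips/bolt; interior L_c = 2.1875 − 0.6875 = 1.5, R_n = 36.563 kips/bolt. φR_n = 0.75 × (2×13.711 + 4×36.563) = 130.3 kips.
Block shear: shear path 2×[0.8125+2×2.1875] = 2×5.1875 in, A_gv = 3.8906, A_nv = 2×(5.1875 − 2.5×0.75)×0.375 = 2.4844 in²; tension across gage: (2.3125 − 1×0.75)×0.375 = 0.58594 in². R_n = min(0.6×65×2.4844, 0.6×50×3.8906) + 1.0×65×0.58594 = min(96.892, 116.72) + 38.086 = 134.98 kips. φR_n = 0.75 × 134.98 = 101.2 kips.
Governing: min(149.1, 130.3, 101.2) = 101.2 kips → block shear.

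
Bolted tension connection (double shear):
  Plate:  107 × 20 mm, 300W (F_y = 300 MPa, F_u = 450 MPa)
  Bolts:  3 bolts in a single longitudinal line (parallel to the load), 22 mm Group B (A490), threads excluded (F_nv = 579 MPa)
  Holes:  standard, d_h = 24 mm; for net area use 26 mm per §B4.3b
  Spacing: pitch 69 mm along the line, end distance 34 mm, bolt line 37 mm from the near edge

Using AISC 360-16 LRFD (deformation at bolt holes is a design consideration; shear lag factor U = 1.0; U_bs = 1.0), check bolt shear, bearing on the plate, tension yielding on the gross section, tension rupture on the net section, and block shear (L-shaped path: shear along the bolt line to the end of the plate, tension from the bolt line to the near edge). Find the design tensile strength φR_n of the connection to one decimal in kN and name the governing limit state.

546.8 kN (net-section rupture governs)

Bolt shear: A_b = π(22)²/4 = 380.13 mm². φR_n = 0.75 × 579 × 380.13 × 3 × 2 = 990.4 kN.
Bearing (20 mm plate, F_u = 450 MPa): end bolts L_c = 34 − 24/2 = 22, R_n = min(1.2×22×20×450, 2.4×22×20×450) = 237.6 kN/bolt; interior L_c = 69 − 24 = 45, R_n = 475.2 kN/bolt. φR_n = 0.75 × (1×237.6 + 2×475.2) = 891.0 kN.
Tension yield (gross): A_g = 107×20 = 2140 mm². φR_n = 0.90 × 300 × 2140 = 577.8 kN.
Tension rupture (net): A_n = (107 − 1×26)×20 = 1620 mm² (U = 1.0, A_e = A_n). φR_n = 0.75 × 450 × 1620 = 546.8 kN.
Block shear: shear path 1×[34+2×69] = 1×172 mm, A_gv = 3440, A_nv = 1×(172 − 2.5×26)×20 = 2140 mm²; tension to near edge: (37 − 0.5×26)×20 = 480 mm². R_n = min(0.6×450×2140, 0.6×300×3440) + 1.0×450×480 = min(577.8, 619.2) + 216 = 793.8 kN. φR_n = 0.75 × 793.8 = 595.4 kN.
Governing: min(990.4, 891.0, 577.8, 546.8, 595.4) = 546.8 kN → net-section rupture.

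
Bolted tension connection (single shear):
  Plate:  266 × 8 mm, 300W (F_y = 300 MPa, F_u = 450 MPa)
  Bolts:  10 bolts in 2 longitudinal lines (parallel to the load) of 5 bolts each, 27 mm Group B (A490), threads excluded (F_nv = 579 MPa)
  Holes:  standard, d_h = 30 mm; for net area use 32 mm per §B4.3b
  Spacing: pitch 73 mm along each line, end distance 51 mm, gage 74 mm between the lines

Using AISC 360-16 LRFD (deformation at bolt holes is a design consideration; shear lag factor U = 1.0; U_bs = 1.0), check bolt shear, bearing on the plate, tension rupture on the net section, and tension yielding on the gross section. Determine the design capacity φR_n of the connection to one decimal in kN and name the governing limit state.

545.4 kN (net-section rupture governs)

Bolt shear: A_b = π(27)²/4 = 572.56 mm². φR_n = 0.75 × 579 × 572.56 × 10 × 1 = 2486.3 kN.
Bearing (8 mm plate, F_u = 450 MPa): end bolts L_c = 51 − 30/2 = 36, R_n = min(1.2×36×8×450, 2.4×27×8×450) = 155.52 kN/bolt; interior L_c = 73 − 30 = 43, R_n = 185.76 kN/bolt. φR_n = 0.75 × (2×155.52 + 8×185.76) = 1347.8 kN.
Tension rupture (net): A_n = (266 − 2×32)×8 = 1616 mm² (U = 1.0, A_e = A_n). φR_n = 0.75 × 450 × 1616 = 545.4 kN.
Tension yield (gross): A_g = 266×8 = 2128 mm². φR_n = 0.90 × 300 × 2128 = 574.6 kN.
Governing: min(2486.3, 1347.8, 545.4, 574.6) = 545.4 kN → net-section rupture.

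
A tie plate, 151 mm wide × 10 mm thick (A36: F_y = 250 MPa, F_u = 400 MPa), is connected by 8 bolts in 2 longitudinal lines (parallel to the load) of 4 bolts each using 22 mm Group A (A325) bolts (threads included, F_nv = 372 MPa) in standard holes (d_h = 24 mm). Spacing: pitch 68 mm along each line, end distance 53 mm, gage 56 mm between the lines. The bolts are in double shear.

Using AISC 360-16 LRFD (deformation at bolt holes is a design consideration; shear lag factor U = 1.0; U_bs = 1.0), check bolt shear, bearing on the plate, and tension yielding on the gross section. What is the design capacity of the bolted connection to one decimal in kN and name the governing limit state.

339.8 kN (gross-section yield governs)

Bolt shear: A_b = π(22)²/4 = 380.13 mm². φR_n = 0.75 × 372 × 380.13 × 8 × 2 = 1696.9 kN.
Bearing (10 mm plate, F_u = 400 MPa): end bolts L_c = 53 − 24/2 = 41, R_n = min(1.2×41×10×400, 2.4×22×10×400) = 196.8 kN/bolt; interior L_c = 68 − 24 = 44, R_n = 211.2 kN/bolt. φR_n = 0.75 × (2×196.8 + 6×211.2) = 1245.6 kN.
Tension yield (gross): A_g = 151×10 = 1510 mm². φR_n = 0.90 × 250 × 1510 = 339.8 kN.
Governing: min(1696.9, 1245.6, 339.8) = 339.8 kN → gross-section yield.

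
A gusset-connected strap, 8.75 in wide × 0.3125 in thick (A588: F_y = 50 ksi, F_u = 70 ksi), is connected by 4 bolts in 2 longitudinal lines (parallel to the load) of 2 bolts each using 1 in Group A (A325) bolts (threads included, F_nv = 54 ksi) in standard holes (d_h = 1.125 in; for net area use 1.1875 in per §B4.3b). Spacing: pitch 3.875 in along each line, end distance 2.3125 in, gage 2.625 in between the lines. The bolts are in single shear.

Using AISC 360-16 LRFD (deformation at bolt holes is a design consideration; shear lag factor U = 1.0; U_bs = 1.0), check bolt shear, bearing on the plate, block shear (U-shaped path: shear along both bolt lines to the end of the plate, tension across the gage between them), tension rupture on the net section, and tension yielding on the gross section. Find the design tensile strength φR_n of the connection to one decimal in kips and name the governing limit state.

104.6 kips (net-section rupture governs)

Bolt shear: A_b = π(1)²/4 = 0.7854 in². φR_n = 0.75 × 54 × 0.7854 × 4 × 1 = 127.2 kips.
Bearing (0.3125 in plate, F_u = 70 ksi): end bolts L_c = 2.3125 − 1.125/2 = 1.75, R_n = min(1.2×1.75×0.3125×70, 2.4×1×0.3125×70) = 45.938 kips/bolt; interior L_c = 3.875 − 1.125 = 2.75, R_n = 52.5 kips/bolt. φR_n = 0.75 × (2×45.938 + 2×52.5) = 147.7 kips.
Block shear: shear path 2×[2.3125+1×3.875] = 2×6.1875 in, A_gv = 3.8672, A_nv = 2×(6.1875 − 1.5×1.1875)×0.3125 = 2.7539 in²; tension across gage: (2.625 − 1×1.1875)×0.3125 = 0.44922 in². R_n = min(0.6×70×2.7539, 0.6×50×3.8672) + 1.0×70×0.44922 = min(115.66, 116.02) + 31.445 = 147.11 kips. φR_n = 0.75 × 147.11 = 110.3 kips.
Tension rupture (net): A_n = (8.75 − 2×1.1875)×0.3125 = 1.9922 in² (U = 1.0, A_e = A_n). φR_n = 0.75 × 70 × 1.9922 = 104.6 kips.
Tension yield (gross): A_g = 8.75×0.3125 = 2.7344 in². φR_n = 0.90 × 50 × 2.7344 = 123.0 kips.
Governing: min(127.2, 147.7, 110.3, 104.6, 123.0) = 104.6 kips → net-section rupture.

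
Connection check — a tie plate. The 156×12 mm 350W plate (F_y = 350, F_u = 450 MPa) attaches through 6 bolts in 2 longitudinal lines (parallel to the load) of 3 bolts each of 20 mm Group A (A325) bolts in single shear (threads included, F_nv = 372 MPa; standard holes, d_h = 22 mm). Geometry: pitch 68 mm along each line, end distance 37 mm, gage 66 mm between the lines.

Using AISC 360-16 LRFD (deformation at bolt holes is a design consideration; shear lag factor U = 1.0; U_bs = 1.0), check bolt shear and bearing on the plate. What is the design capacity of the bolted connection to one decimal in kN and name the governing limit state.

525.9 kN (bolt shear governs)

Bolt shear: A_b = π(20)²/4 = 314.16 mm². φR_n = 0.75 × 372 × 314.16 × 6 × 1 = 525.9 kN.
Bearing (12 mm plate, F_u = 450 MPa): end bolts L_c = 37 − 22/2 = 26, R_n = min(1.2×26×12×450, 2.4×20×12×450) = 168.48 kN/bolt; interior L_c = 68 − 22 = 46, R_n = 259.2 kN/bolt. φR_n = 0.75 × (2×168.48 + 4×259.2) = 1030.3 kN.
Governing: min(525.9, 1030.3) = 525.9 kN → bolt shear.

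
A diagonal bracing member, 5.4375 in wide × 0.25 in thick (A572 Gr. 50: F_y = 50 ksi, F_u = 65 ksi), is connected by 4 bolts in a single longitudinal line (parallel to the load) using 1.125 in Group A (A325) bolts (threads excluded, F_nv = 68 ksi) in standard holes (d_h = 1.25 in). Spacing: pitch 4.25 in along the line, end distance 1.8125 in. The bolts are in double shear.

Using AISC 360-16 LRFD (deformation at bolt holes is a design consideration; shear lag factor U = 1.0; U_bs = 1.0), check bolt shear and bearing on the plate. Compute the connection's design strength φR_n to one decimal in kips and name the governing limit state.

Bolt shear: A_b = π(1.125)²/4 = 0.99402 in². φR_n = 0.75 × 68 × 0.99402 × 4 × 2 = 405.6 kips.
Bearing (0.25 in plate, F_u = 65 ksi): end bolts L_c = 1.8125 − 1.25/2 = 1.1875, R_n = min(1.2×1.1875×0.25×65, 2.4×1.125×0.25×65) = 23.156 kips/bolt; interior L_c = 4.25 − 1.25 = 3, R_n = 43.875 kips/bolt. φR_n = 0.75 × (1×23.156 + 3×43.875) = 116.1 kips.
Governing: min(405.6, 116.1) = 116.1 kips → bearing.

116.1 kips (bearing governs)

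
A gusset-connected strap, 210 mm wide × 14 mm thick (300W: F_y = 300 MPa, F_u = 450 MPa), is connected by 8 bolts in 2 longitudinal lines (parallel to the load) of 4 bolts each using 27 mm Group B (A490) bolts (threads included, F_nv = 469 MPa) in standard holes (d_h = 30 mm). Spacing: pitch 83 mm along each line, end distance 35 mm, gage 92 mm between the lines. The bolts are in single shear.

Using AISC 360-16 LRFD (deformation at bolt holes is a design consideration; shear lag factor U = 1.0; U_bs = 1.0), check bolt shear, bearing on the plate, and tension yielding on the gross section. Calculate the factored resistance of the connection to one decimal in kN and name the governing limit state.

Bolt shear: A_b = π(27)²/4 = 572.56 mm². φR_n = 0.75 × 469 × 572.56 × 8 × 1 = 1611.2 kN.
Bearing (14 mm plate, F_u = 450 MPa): end bolts L_c = 35 − 30/2 = 20, R_n = min(1.2×20×14×450, 2.4×27×14×450) = 151.2 kN/bolt; interior L_c = 83 − 30 = 53, R_n = 400.68 kN/bolt. φR_n = 0.75 × (2×151.2 + 6×400.68) = 2029.9 kN.
Tension yield (gross): A_g = 210×14 = 2940 mm². φR_n = 0.90 × 300 × 2940 = 793.8 kN.
Governing: min(1611.2, 2029.9, 793.8) = 793.8 kN → gross-section yield.

793.8 kN (gross-section yield governs)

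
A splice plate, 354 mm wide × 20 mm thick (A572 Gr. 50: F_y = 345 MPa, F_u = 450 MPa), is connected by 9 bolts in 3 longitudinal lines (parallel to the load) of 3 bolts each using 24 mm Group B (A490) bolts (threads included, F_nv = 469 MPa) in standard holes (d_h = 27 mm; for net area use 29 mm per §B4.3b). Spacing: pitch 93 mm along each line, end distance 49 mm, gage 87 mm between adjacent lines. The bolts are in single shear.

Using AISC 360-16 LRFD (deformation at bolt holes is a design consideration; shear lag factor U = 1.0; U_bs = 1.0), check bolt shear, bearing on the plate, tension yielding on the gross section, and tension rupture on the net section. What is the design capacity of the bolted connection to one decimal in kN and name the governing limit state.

1432.2 kN (bolt shear governs)

Bolt shear: A_b = π(24)²/4 = 452.39 mm². φR_n = 0.75 × 469 × 452.39 × 9 × 1 = 1432.2 kN.
Bearing (20 mm plate, F_u = 450 MPa): end bolts L_c = 49 − 27/2 = 35.5, R_n = min(1.2×35.5×20×450, 2.4×24×20×450) = 383.4 kN/bolt; interior L_c = 93 − 27 = 66, R_n = 518.4 kN/bolt. φR_n = 0.75 × (3×383.4 + 6×518.4) = 3195.5 kN.
Tension yield (gross): A_g = 354×20 = 7080 mm². φR_n = 0.90 × 345 × 7080 = 2198.3 kN.
Tension rupture (net): A_n = (354 − 3×29)×20 = 5340 mm² (U = 1.0, A_e = A_n). φR_n = 0.75 × 450 × 5340 = 1802.3 kN.
Governing: min(1432.2, 3195.5, 2198.3, 1802.3) = 1432.2 kN → bolt shear.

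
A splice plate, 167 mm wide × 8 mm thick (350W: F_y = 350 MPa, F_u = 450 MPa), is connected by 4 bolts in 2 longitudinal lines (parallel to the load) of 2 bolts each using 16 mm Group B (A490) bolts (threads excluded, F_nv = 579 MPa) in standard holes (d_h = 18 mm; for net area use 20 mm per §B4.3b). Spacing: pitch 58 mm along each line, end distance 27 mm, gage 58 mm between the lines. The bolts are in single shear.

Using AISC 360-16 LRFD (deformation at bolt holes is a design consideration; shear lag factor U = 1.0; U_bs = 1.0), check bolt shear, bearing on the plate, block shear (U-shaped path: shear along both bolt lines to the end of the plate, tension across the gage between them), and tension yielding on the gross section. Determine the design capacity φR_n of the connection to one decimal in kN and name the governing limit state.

280.8 kN (block shear governs)

Bolt shear: A_b = π(16)²/4 = 201.06 mm². φR_n = 0.75 × 579 × 201.06 × 4 × 1 = 349.2 kN.
Bearing (8 mm plate, F_u = 450 MPa): end bolts L_c = 27 − 18/2 = 18, R_n = min(1.2×18×8×450, 2.4×16×8×450) = 77.76 kN/bolt; interior L_c = 58 − 18 = 40, R_n = 138.24 kN/bolt. φR_n = 0.75 × (2×77.76 + 2×138.24) = 324.0 kN.
Block shear: shear path 2×[27+1×58] = 2×85 mm, A_gv = 1360, A_nv = 2×(85 − 1.5×20)×8 = 880 mm²; tension across gage: (58 − 1×20)×8 = 304 mm². R_n = min(0.6×450×880, 0.6×350×1360) + 1.0×450×304 = min(237.6, 285.6) + 136.8 = 374.4 kN. φR_n = 0.75 × 374.4 = 280.8 kN.
Tension yield (gross): A_g = 167×8 = 1336 mm². φR_n = 0.90 × 350 × 1336 = 420.8 kN.
Governing: min(349.2, 324.0, 280.8, 420.8) = 280.8 kN → block shear.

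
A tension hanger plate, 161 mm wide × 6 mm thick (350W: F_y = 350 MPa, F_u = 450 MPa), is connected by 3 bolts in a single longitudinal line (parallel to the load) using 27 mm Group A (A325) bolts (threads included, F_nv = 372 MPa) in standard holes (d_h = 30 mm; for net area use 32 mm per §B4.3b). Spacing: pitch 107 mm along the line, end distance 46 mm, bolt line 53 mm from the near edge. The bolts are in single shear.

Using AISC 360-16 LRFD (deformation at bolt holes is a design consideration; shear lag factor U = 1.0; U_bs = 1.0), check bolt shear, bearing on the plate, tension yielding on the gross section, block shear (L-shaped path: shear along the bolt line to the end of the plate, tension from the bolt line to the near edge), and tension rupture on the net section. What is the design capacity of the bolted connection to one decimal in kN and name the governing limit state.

Bolt shear: A_b = π(27)²/4 = 572.56 mm². φR_n = 0.75 × 372 × 572.56 × 3 × 1 = 479.2 kN.
Bearing (6 mm plate, F_u = 450 MPa): end bolts L_c = 46 − 30/2 = 31, R_n = min(1.2×31×6×450, 2.4×27×6×450) = 100.44 kN/bolt; interior L_c = 107 − 30 = 77, R_n = 174.96 kN/bolt. φR_n = 0.75 × (1×100.44 + 2×174.96) = 337.8 kN.
Tension yield (gross): A_g = 161×6 = 966 mm². φR_n = 0.90 × 350 × 966 = 304.3 kN.
Block shear: shear path 1×[46+2×107] = 1×260 mm, A_gv = 1560, A_nv = 1×(260 − 2.5×32)×6 = 1080 mm²; tension to near edge: (53 − 0.5×32)×6 = 222 mm². R_n = min(0.6×450×1080, 0.6×350×1560) + 1.0×450×222 = min(291.6, 327.6) + 99.9 = 391.5 kN. φR_n = 0.75 × 391.5 = 293.6 kN.
Tension rupture (net): A_n = (161 − 1×32)×6 = 774 mm² (U = 1.0, A_e = A_n). φR_n = 0.75 × 450 × 774 = 261.2 kN.
Governing: min(479.2, 337.8, 304.3, 293.6, 261.2) = 261.2 kN → net-section rupture.

261.2 kN (net-section rupture governs)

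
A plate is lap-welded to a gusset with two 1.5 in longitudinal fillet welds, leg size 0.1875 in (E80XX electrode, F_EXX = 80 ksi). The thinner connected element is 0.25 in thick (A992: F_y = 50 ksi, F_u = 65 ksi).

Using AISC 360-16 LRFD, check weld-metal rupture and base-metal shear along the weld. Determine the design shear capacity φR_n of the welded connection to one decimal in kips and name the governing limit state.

14.3 kips (weld metal governs)

Weld metal: throat = 0.707×0.1875 = 0.13256 in, L = 2×1.5 = 3 in. φR_n = 0.75 × 0.6 × 80 × 0.13256 × 3 = 14.3 kips.
Base metal shear (0.25 in plate): yield φR_n = 1.0×0.6×50×0.25×3 = 22.5 kips; rupture φR_n = 0.75×0.6×65×0.25×3 = 21.9 kips; take 21.9 kips (rupture).
Governing: min(14.3, 21.9) = 14.3 kips → weld metal.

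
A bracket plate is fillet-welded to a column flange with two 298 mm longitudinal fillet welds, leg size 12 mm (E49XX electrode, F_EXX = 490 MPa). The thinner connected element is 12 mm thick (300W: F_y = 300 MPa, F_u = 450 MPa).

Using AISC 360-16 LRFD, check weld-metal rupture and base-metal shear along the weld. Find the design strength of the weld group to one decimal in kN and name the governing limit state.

1115.0 kN (weld metal governs)

Weld metal: throat = 0.707×12 = 8.484 mm, L = 2×298 = 596 mm. φR_n = 0.75 × 0.6 × 490 × 8.484 × 596 = 1115.0 kN.
Base metal shear (12 mm plate): yield φR_n = 1.0×0.6×300×12×596 = 1287.4 kN; rupture φR_n = 0.75×0.6×450×12×596 = 1448.3 kN; take 1287.4 kN (yield).
Governing: min(1115.0, 1287.4) = 1115.0 kN → weld metal.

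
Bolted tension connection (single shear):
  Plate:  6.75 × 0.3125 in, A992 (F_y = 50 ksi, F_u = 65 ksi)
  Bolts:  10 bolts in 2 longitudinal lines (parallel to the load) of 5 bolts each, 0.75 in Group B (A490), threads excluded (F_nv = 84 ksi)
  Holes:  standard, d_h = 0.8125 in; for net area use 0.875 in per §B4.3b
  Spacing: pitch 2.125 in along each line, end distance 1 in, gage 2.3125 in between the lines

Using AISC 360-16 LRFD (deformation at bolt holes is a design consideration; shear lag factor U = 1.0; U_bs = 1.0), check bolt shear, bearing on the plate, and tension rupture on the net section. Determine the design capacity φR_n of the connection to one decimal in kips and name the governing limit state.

Bolt shear: A_b = π(0.75)²/4 = 0.44179 in². φR_n = 0.75 × 84 × 0.44179 × 10 × 1 = 278.3 kips.
Bearing (0.3125 in plate, F_u = 65 ksi): end bolts L_c = 1 − 0.8125/2 = 0.59375, R_n = min(1.2×0.59375×0.3125×65, 2.4×0.75×0.3125×65) = 14.473 kips/bolt; interior L_c = 2.125 − 0.8125 = 1.3125, R_n = 31.992 kips/bolt. φR_n = 0.75 × (2×14.473 + 8×31.992) = 213.7 kips.
Tension rupture (net): A_n = (6.75 − 2×0.875)×0.3125 = 1.5625 in² (U = 1.0, A_e = A_n). φR_n = 0.75 × 65 × 1.5625 = 76.2 kips.
Governing: min(278.3, 213.7, 76.2) = 76.2 kips → net-section rupture.

76.2 kips (net-section rupture governs)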